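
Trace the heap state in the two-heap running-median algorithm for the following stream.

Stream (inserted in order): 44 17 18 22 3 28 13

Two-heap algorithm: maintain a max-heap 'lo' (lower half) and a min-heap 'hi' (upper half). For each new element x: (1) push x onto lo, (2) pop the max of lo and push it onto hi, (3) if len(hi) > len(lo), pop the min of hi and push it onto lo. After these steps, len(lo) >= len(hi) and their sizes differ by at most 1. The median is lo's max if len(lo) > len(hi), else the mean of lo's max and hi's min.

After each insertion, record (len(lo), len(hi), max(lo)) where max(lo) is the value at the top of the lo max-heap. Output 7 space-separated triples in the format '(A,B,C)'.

Step 1: insert 44 -> lo=[44] hi=[] -> (len(lo)=1, len(hi)=0, max(lo)=44)
Step 2: insert 17 -> lo=[17] hi=[44] -> (len(lo)=1, len(hi)=1, max(lo)=17)
Step 3: insert 18 -> lo=[17, 18] hi=[44] -> (len(lo)=2, len(hi)=1, max(lo)=18)
Step 4: insert 22 -> lo=[17, 18] hi=[22, 44] -> (len(lo)=2, len(hi)=2, max(lo)=18)
Step 5: insert 3 -> lo=[3, 17, 18] hi=[22, 44] -> (len(lo)=3, len(hi)=2, max(lo)=18)
Step 6: insert 28 -> lo=[3, 17, 18] hi=[22, 28, 44] -> (len(lo)=3, len(hi)=3, max(lo)=18)
Step 7: insert 13 -> lo=[3, 13, 17, 18] hi=[22, 28, 44] -> (len(lo)=4, len(hi)=3, max(lo)=18)

Answer: (1,0,44) (1,1,17) (2,1,18) (2,2,18) (3,2,18) (3,3,18) (4,3,18)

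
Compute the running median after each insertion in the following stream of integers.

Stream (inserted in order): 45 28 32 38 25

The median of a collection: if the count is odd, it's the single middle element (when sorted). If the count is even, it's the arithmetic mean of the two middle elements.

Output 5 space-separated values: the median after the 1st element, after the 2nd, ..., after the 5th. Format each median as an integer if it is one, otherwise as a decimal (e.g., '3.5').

Answer: 45 36.5 32 35 32

Derivation:
Step 1: insert 45 -> lo=[45] (size 1, max 45) hi=[] (size 0) -> median=45
Step 2: insert 28 -> lo=[28] (size 1, max 28) hi=[45] (size 1, min 45) -> median=36.5
Step 3: insert 32 -> lo=[28, 32] (size 2, max 32) hi=[45] (size 1, min 45) -> median=32
Step 4: insert 38 -> lo=[28, 32] (size 2, max 32) hi=[38, 45] (size 2, min 38) -> median=35
Step 5: insert 25 -> lo=[25, 28, 32] (size 3, max 32) hi=[38, 45] (size 2, min 38) -> median=32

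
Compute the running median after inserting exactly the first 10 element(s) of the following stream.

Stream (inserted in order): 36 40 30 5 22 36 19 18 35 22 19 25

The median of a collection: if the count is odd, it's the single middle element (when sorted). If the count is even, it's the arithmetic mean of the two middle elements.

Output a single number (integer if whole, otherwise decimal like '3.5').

Answer: 26

Derivation:
Step 1: insert 36 -> lo=[36] (size 1, max 36) hi=[] (size 0) -> median=36
Step 2: insert 40 -> lo=[36] (size 1, max 36) hi=[40] (size 1, min 40) -> median=38
Step 3: insert 30 -> lo=[30, 36] (size 2, max 36) hi=[40] (size 1, min 40) -> median=36
Step 4: insert 5 -> lo=[5, 30] (size 2, max 30) hi=[36, 40] (size 2, min 36) -> median=33
Step 5: insert 22 -> lo=[5, 22, 30] (size 3, max 30) hi=[36, 40] (size 2, min 36) -> median=30
Step 6: insert 36 -> lo=[5, 22, 30] (size 3, max 30) hi=[36, 36, 40] (size 3, min 36) -> median=33
Step 7: insert 19 -> lo=[5, 19, 22, 30] (size 4, max 30) hi=[36, 36, 40] (size 3, min 36) -> median=30
Step 8: insert 18 -> lo=[5, 18, 19, 22] (size 4, max 22) hi=[30, 36, 36, 40] (size 4, min 30) -> median=26
Step 9: insert 35 -> lo=[5, 18, 19, 22, 30] (size 5, max 30) hi=[35, 36, 36, 40] (size 4, min 35) -> median=30
Step 10: insert 22 -> lo=[5, 18, 19, 22, 22] (size 5, max 22) hi=[30, 35, 36, 36, 40] (size 5, min 30) -> median=26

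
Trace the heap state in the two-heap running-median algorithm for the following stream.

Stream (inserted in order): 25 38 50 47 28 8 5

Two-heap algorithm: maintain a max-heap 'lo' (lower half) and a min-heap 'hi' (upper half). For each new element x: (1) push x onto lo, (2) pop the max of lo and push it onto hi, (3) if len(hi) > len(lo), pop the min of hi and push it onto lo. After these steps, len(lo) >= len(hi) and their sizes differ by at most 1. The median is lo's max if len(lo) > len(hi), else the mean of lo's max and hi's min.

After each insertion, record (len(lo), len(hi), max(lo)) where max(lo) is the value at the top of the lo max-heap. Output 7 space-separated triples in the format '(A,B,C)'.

Answer: (1,0,25) (1,1,25) (2,1,38) (2,2,38) (3,2,38) (3,3,28) (4,3,28)

Derivation:
Step 1: insert 25 -> lo=[25] hi=[] -> (len(lo)=1, len(hi)=0, max(lo)=25)
Step 2: insert 38 -> lo=[25] hi=[38] -> (len(lo)=1, len(hi)=1, max(lo)=25)
Step 3: insert 50 -> lo=[25, 38] hi=[50] -> (len(lo)=2, len(hi)=1, max(lo)=38)
Step 4: insert 47 -> lo=[25, 38] hi=[47, 50] -> (len(lo)=2, len(hi)=2, max(lo)=38)
Step 5: insert 28 -> lo=[25, 28, 38] hi=[47, 50] -> (len(lo)=3, len(hi)=2, max(lo)=38)
Step 6: insert 8 -> lo=[8, 25, 28] hi=[38, 47, 50] -> (len(lo)=3, len(hi)=3, max(lo)=28)
Step 7: insert 5 -> lo=[5, 8, 25, 28] hi=[38, 47, 50] -> (len(lo)=4, len(hi)=3, max(lo)=28)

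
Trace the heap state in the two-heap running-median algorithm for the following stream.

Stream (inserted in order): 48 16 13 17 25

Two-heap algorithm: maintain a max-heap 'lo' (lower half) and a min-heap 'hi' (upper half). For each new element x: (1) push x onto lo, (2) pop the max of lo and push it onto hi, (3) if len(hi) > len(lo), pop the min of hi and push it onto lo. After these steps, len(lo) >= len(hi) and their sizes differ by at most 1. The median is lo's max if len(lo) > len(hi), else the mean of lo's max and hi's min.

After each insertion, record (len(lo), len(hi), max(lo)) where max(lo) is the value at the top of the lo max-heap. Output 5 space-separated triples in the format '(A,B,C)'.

Step 1: insert 48 -> lo=[48] hi=[] -> (len(lo)=1, len(hi)=0, max(lo)=48)
Step 2: insert 16 -> lo=[16] hi=[48] -> (len(lo)=1, len(hi)=1, max(lo)=16)
Step 3: insert 13 -> lo=[13, 16] hi=[48] -> (len(lo)=2, len(hi)=1, max(lo)=16)
Step 4: insert 17 -> lo=[13, 16] hi=[17, 48] -> (len(lo)=2, len(hi)=2, max(lo)=16)
Step 5: insert 25 -> lo=[13, 16, 17] hi=[25, 48] -> (len(lo)=3, len(hi)=2, max(lo)=17)

Answer: (1,0,48) (1,1,16) (2,1,16) (2,2,16) (3,2,17)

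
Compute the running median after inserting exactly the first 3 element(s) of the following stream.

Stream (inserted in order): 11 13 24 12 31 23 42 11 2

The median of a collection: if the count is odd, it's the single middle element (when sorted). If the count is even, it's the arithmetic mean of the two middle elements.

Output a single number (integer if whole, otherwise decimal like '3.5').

Step 1: insert 11 -> lo=[11] (size 1, max 11) hi=[] (size 0) -> median=11
Step 2: insert 13 -> lo=[11] (size 1, max 11) hi=[13] (size 1, min 13) -> median=12
Step 3: insert 24 -> lo=[11, 13] (size 2, max 13) hi=[24] (size 1, min 24) -> median=13

Answer: 13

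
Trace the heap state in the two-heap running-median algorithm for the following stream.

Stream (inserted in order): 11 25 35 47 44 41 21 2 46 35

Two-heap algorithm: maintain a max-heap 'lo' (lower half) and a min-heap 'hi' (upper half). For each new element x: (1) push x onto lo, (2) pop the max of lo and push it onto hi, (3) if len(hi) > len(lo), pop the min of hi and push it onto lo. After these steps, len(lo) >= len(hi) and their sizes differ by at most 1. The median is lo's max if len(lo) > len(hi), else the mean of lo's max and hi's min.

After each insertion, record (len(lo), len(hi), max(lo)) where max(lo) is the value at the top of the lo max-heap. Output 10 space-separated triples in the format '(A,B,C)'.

Answer: (1,0,11) (1,1,11) (2,1,25) (2,2,25) (3,2,35) (3,3,35) (4,3,35) (4,4,25) (5,4,35) (5,5,35)

Derivation:
Step 1: insert 11 -> lo=[11] hi=[] -> (len(lo)=1, len(hi)=0, max(lo)=11)
Step 2: insert 25 -> lo=[11] hi=[25] -> (len(lo)=1, len(hi)=1, max(lo)=11)
Step 3: insert 35 -> lo=[11, 25] hi=[35] -> (len(lo)=2, len(hi)=1, max(lo)=25)
Step 4: insert 47 -> lo=[11, 25] hi=[35, 47] -> (len(lo)=2, len(hi)=2, max(lo)=25)
Step 5: insert 44 -> lo=[11, 25, 35] hi=[44, 47] -> (len(lo)=3, len(hi)=2, max(lo)=35)
Step 6: insert 41 -> lo=[11, 25, 35] hi=[41, 44, 47] -> (len(lo)=3, len(hi)=3, max(lo)=35)
Step 7: insert 21 -> lo=[11, 21, 25, 35] hi=[41, 44, 47] -> (len(lo)=4, len(hi)=3, max(lo)=35)
Step 8: insert 2 -> lo=[2, 11, 21, 25] hi=[35, 41, 44, 47] -> (len(lo)=4, len(hi)=4, max(lo)=25)
Step 9: insert 46 -> lo=[2, 11, 21, 25, 35] hi=[41, 44, 46, 47] -> (len(lo)=5, len(hi)=4, max(lo)=35)
Step 10: insert 35 -> lo=[2, 11, 21, 25, 35] hi=[35, 41, 44, 46, 47] -> (len(lo)=5, len(hi)=5, max(lo)=35)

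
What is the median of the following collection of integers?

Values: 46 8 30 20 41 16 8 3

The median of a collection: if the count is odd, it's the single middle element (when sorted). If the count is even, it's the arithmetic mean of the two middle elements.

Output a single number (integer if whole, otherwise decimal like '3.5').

Answer: 18

Derivation:
Step 1: insert 46 -> lo=[46] (size 1, max 46) hi=[] (size 0) -> median=46
Step 2: insert 8 -> lo=[8] (size 1, max 8) hi=[46] (size 1, min 46) -> median=27
Step 3: insert 30 -> lo=[8, 30] (size 2, max 30) hi=[46] (size 1, min 46) -> median=30
Step 4: insert 20 -> lo=[8, 20] (size 2, max 20) hi=[30, 46] (size 2, min 30) -> median=25
Step 5: insert 41 -> lo=[8, 20, 30] (size 3, max 30) hi=[41, 46] (size 2, min 41) -> median=30
Step 6: insert 16 -> lo=[8, 16, 20] (size 3, max 20) hi=[30, 41, 46] (size 3, min 30) -> median=25
Step 7: insert 8 -> lo=[8, 8, 16, 20] (size 4, max 20) hi=[30, 41, 46] (size 3, min 30) -> median=20
Step 8: insert 3 -> lo=[3, 8, 8, 16] (size 4, max 16) hi=[20, 30, 41, 46] (size 4, min 20) -> median=18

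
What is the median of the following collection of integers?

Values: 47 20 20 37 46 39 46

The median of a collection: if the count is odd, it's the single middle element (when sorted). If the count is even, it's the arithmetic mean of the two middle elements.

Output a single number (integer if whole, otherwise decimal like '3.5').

Answer: 39

Derivation:
Step 1: insert 47 -> lo=[47] (size 1, max 47) hi=[] (size 0) -> median=47
Step 2: insert 20 -> lo=[20] (size 1, max 20) hi=[47] (size 1, min 47) -> median=33.5
Step 3: insert 20 -> lo=[20, 20] (size 2, max 20) hi=[47] (size 1, min 47) -> median=20
Step 4: insert 37 -> lo=[20, 20] (size 2, max 20) hi=[37, 47] (size 2, min 37) -> median=28.5
Step 5: insert 46 -> lo=[20, 20, 37] (size 3, max 37) hi=[46, 47] (size 2, min 46) -> median=37
Step 6: insert 39 -> lo=[20, 20, 37] (size 3, max 37) hi=[39, 46, 47] (size 3, min 39) -> median=38
Step 7: insert 46 -> lo=[20, 20, 37, 39] (size 4, max 39) hi=[46, 46, 47] (size 3, min 46) -> median=39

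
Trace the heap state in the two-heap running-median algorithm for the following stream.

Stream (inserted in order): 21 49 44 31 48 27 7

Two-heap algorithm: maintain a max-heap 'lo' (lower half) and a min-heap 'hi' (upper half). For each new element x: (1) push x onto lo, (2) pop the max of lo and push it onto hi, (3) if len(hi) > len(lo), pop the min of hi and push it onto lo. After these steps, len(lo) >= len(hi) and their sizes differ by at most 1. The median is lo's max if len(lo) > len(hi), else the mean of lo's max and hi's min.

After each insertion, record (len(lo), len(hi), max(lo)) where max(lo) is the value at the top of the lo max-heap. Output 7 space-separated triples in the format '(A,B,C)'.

Answer: (1,0,21) (1,1,21) (2,1,44) (2,2,31) (3,2,44) (3,3,31) (4,3,31)

Derivation:
Step 1: insert 21 -> lo=[21] hi=[] -> (len(lo)=1, len(hi)=0, max(lo)=21)
Step 2: insert 49 -> lo=[21] hi=[49] -> (len(lo)=1, len(hi)=1, max(lo)=21)
Step 3: insert 44 -> lo=[21, 44] hi=[49] -> (len(lo)=2, len(hi)=1, max(lo)=44)
Step 4: insert 31 -> lo=[21, 31] hi=[44, 49] -> (len(lo)=2, len(hi)=2, max(lo)=31)
Step 5: insert 48 -> lo=[21, 31, 44] hi=[48, 49] -> (len(lo)=3, len(hi)=2, max(lo)=44)
Step 6: insert 27 -> lo=[21, 27, 31] hi=[44, 48, 49] -> (len(lo)=3, len(hi)=3, max(lo)=31)
Step 7: insert 7 -> lo=[7, 21, 27, 31] hi=[44, 48, 49] -> (len(lo)=4, len(hi)=3, max(lo)=31)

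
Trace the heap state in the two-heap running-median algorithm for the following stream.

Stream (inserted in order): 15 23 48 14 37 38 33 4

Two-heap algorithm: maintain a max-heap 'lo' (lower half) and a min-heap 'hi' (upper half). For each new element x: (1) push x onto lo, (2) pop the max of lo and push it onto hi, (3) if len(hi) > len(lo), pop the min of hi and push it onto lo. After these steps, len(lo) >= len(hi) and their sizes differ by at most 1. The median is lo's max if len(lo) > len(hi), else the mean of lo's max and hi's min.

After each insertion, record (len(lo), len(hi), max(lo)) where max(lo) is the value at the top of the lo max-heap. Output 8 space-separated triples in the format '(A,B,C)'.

Answer: (1,0,15) (1,1,15) (2,1,23) (2,2,15) (3,2,23) (3,3,23) (4,3,33) (4,4,23)

Derivation:
Step 1: insert 15 -> lo=[15] hi=[] -> (len(lo)=1, len(hi)=0, max(lo)=15)
Step 2: insert 23 -> lo=[15] hi=[23] -> (len(lo)=1, len(hi)=1, max(lo)=15)
Step 3: insert 48 -> lo=[15, 23] hi=[48] -> (len(lo)=2, len(hi)=1, max(lo)=23)
Step 4: insert 14 -> lo=[14, 15] hi=[23, 48] -> (len(lo)=2, len(hi)=2, max(lo)=15)
Step 5: insert 37 -> lo=[14, 15, 23] hi=[37, 48] -> (len(lo)=3, len(hi)=2, max(lo)=23)
Step 6: insert 38 -> lo=[14, 15, 23] hi=[37, 38, 48] -> (len(lo)=3, len(hi)=3, max(lo)=23)
Step 7: insert 33 -> lo=[14, 15, 23, 33] hi=[37, 38, 48] -> (len(lo)=4, len(hi)=3, max(lo)=33)
Step 8: insert 4 -> lo=[4, 14, 15, 23] hi=[33, 37, 38, 48] -> (len(lo)=4, len(hi)=4, max(lo)=23)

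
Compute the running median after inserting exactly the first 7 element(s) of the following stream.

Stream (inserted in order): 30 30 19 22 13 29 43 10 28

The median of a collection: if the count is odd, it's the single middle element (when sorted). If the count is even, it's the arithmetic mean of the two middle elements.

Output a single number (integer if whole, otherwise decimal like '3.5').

Answer: 29

Derivation:
Step 1: insert 30 -> lo=[30] (size 1, max 30) hi=[] (size 0) -> median=30
Step 2: insert 30 -> lo=[30] (size 1, max 30) hi=[30] (size 1, min 30) -> median=30
Step 3: insert 19 -> lo=[19, 30] (size 2, max 30) hi=[30] (size 1, min 30) -> median=30
Step 4: insert 22 -> lo=[19, 22] (size 2, max 22) hi=[30, 30] (size 2, min 30) -> median=26
Step 5: insert 13 -> lo=[13, 19, 22] (size 3, max 22) hi=[30, 30] (size 2, min 30) -> median=22
Step 6: insert 29 -> lo=[13, 19, 22] (size 3, max 22) hi=[29, 30, 30] (size 3, min 29) -> median=25.5
Step 7: insert 43 -> lo=[13, 19, 22, 29] (size 4, max 29) hi=[30, 30, 43] (size 3, min 30) -> median=29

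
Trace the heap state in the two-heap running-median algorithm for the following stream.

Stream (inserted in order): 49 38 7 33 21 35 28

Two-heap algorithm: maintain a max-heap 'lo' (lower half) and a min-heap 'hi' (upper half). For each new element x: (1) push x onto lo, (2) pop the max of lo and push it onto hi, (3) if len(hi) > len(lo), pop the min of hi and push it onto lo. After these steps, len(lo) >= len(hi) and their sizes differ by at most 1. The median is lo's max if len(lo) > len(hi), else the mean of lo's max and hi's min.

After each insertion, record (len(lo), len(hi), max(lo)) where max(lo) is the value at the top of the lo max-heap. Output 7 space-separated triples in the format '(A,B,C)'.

Answer: (1,0,49) (1,1,38) (2,1,38) (2,2,33) (3,2,33) (3,3,33) (4,3,33)

Derivation:
Step 1: insert 49 -> lo=[49] hi=[] -> (len(lo)=1, len(hi)=0, max(lo)=49)
Step 2: insert 38 -> lo=[38] hi=[49] -> (len(lo)=1, len(hi)=1, max(lo)=38)
Step 3: insert 7 -> lo=[7, 38] hi=[49] -> (len(lo)=2, len(hi)=1, max(lo)=38)
Step 4: insert 33 -> lo=[7, 33] hi=[38, 49] -> (len(lo)=2, len(hi)=2, max(lo)=33)
Step 5: insert 21 -> lo=[7, 21, 33] hi=[38, 49] -> (len(lo)=3, len(hi)=2, max(lo)=33)
Step 6: insert 35 -> lo=[7, 21, 33] hi=[35, 38, 49] -> (len(lo)=3, len(hi)=3, max(lo)=33)
Step 7: insert 28 -> lo=[7, 21, 28, 33] hi=[35, 38, 49] -> (len(lo)=4, len(hi)=3, max(lo)=33)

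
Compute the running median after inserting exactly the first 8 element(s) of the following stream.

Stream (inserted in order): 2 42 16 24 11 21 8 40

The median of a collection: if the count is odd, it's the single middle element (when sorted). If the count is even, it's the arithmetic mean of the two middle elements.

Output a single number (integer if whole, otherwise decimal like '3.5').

Answer: 18.5

Derivation:
Step 1: insert 2 -> lo=[2] (size 1, max 2) hi=[] (size 0) -> median=2
Step 2: insert 42 -> lo=[2] (size 1, max 2) hi=[42] (size 1, min 42) -> median=22
Step 3: insert 16 -> lo=[2, 16] (size 2, max 16) hi=[42] (size 1, min 42) -> median=16
Step 4: insert 24 -> lo=[2, 16] (size 2, max 16) hi=[24, 42] (size 2, min 24) -> median=20
Step 5: insert 11 -> lo=[2, 11, 16] (size 3, max 16) hi=[24, 42] (size 2, min 24) -> median=16
Step 6: insert 21 -> lo=[2, 11, 16] (size 3, max 16) hi=[21, 24, 42] (size 3, min 21) -> median=18.5
Step 7: insert 8 -> lo=[2, 8, 11, 16] (size 4, max 16) hi=[21, 24, 42] (size 3, min 21) -> median=16
Step 8: insert 40 -> lo=[2, 8, 11, 16] (size 4, max 16) hi=[21, 24, 40, 42] (size 4, min 21) -> median=18.5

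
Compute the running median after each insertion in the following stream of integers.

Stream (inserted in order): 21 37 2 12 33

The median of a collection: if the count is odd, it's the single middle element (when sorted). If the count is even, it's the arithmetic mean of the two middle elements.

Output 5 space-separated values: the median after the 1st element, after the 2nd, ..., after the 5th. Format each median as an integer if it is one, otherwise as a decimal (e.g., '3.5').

Step 1: insert 21 -> lo=[21] (size 1, max 21) hi=[] (size 0) -> median=21
Step 2: insert 37 -> lo=[21] (size 1, max 21) hi=[37] (size 1, min 37) -> median=29
Step 3: insert 2 -> lo=[2, 21] (size 2, max 21) hi=[37] (size 1, min 37) -> median=21
Step 4: insert 12 -> lo=[2, 12] (size 2, max 12) hi=[21, 37] (size 2, min 21) -> median=16.5
Step 5: insert 33 -> lo=[2, 12, 21] (size 3, max 21) hi=[33, 37] (size 2, min 33) -> median=21

Answer: 21 29 21 16.5 21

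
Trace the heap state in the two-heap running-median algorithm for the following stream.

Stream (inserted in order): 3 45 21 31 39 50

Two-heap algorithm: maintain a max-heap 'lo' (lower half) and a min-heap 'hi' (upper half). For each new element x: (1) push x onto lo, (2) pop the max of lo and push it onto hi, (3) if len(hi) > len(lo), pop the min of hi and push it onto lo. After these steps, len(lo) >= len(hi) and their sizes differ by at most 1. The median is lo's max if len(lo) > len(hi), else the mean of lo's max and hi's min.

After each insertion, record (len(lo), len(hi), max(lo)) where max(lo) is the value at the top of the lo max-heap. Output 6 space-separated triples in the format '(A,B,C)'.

Step 1: insert 3 -> lo=[3] hi=[] -> (len(lo)=1, len(hi)=0, max(lo)=3)
Step 2: insert 45 -> lo=[3] hi=[45] -> (len(lo)=1, len(hi)=1, max(lo)=3)
Step 3: insert 21 -> lo=[3, 21] hi=[45] -> (len(lo)=2, len(hi)=1, max(lo)=21)
Step 4: insert 31 -> lo=[3, 21] hi=[31, 45] -> (len(lo)=2, len(hi)=2, max(lo)=21)
Step 5: insert 39 -> lo=[3, 21, 31] hi=[39, 45] -> (len(lo)=3, len(hi)=2, max(lo)=31)
Step 6: insert 50 -> lo=[3, 21, 31] hi=[39, 45, 50] -> (len(lo)=3, len(hi)=3, max(lo)=31)

Answer: (1,0,3) (1,1,3) (2,1,21) (2,2,21) (3,2,31) (3,3,31)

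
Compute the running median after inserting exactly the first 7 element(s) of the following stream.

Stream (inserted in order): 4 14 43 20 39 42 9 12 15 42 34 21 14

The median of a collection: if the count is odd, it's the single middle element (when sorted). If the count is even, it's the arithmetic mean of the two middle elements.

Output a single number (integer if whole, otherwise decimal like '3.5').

Answer: 20

Derivation:
Step 1: insert 4 -> lo=[4] (size 1, max 4) hi=[] (size 0) -> median=4
Step 2: insert 14 -> lo=[4] (size 1, max 4) hi=[14] (size 1, min 14) -> median=9
Step 3: insert 43 -> lo=[4, 14] (size 2, max 14) hi=[43] (size 1, min 43) -> median=14
Step 4: insert 20 -> lo=[4, 14] (size 2, max 14) hi=[20, 43] (size 2, min 20) -> median=17
Step 5: insert 39 -> lo=[4, 14, 20] (size 3, max 20) hi=[39, 43] (size 2, min 39) -> median=20
Step 6: insert 42 -> lo=[4, 14, 20] (size 3, max 20) hi=[39, 42, 43] (size 3, min 39) -> median=29.5
Step 7: insert 9 -> lo=[4, 9, 14, 20] (size 4, max 20) hi=[39, 42, 43] (size 3, min 39) -> median=20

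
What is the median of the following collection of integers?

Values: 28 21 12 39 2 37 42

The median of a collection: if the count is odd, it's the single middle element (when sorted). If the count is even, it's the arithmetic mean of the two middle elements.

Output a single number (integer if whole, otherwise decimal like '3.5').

Step 1: insert 28 -> lo=[28] (size 1, max 28) hi=[] (size 0) -> median=28
Step 2: insert 21 -> lo=[21] (size 1, max 21) hi=[28] (size 1, min 28) -> median=24.5
Step 3: insert 12 -> lo=[12, 21] (size 2, max 21) hi=[28] (size 1, min 28) -> median=21
Step 4: insert 39 -> lo=[12, 21] (size 2, max 21) hi=[28, 39] (size 2, min 28) -> median=24.5
Step 5: insert 2 -> lo=[2, 12, 21] (size 3, max 21) hi=[28, 39] (size 2, min 28) -> median=21
Step 6: insert 37 -> lo=[2, 12, 21] (size 3, max 21) hi=[28, 37, 39] (size 3, min 28) -> median=24.5
Step 7: insert 42 -> lo=[2, 12, 21, 28] (size 4, max 28) hi=[37, 39, 42] (size 3, min 37) -> median=28

Answer: 28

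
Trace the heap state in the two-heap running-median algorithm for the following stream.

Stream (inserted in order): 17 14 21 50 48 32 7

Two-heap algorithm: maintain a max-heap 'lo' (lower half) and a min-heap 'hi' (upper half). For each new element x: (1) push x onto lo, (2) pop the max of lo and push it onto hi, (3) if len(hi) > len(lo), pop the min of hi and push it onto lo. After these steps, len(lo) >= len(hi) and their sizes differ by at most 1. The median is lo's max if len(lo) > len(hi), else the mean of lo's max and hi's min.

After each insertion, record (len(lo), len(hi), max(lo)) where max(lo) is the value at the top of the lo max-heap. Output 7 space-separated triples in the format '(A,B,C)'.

Step 1: insert 17 -> lo=[17] hi=[] -> (len(lo)=1, len(hi)=0, max(lo)=17)
Step 2: insert 14 -> lo=[14] hi=[17] -> (len(lo)=1, len(hi)=1, max(lo)=14)
Step 3: insert 21 -> lo=[14, 17] hi=[21] -> (len(lo)=2, len(hi)=1, max(lo)=17)
Step 4: insert 50 -> lo=[14, 17] hi=[21, 50] -> (len(lo)=2, len(hi)=2, max(lo)=17)
Step 5: insert 48 -> lo=[14, 17, 21] hi=[48, 50] -> (len(lo)=3, len(hi)=2, max(lo)=21)
Step 6: insert 32 -> lo=[14, 17, 21] hi=[32, 48, 50] -> (len(lo)=3, len(hi)=3, max(lo)=21)
Step 7: insert 7 -> lo=[7, 14, 17, 21] hi=[32, 48, 50] -> (len(lo)=4, len(hi)=3, max(lo)=21)

Answer: (1,0,17) (1,1,14) (2,1,17) (2,2,17) (3,2,21) (3,3,21) (4,3,21)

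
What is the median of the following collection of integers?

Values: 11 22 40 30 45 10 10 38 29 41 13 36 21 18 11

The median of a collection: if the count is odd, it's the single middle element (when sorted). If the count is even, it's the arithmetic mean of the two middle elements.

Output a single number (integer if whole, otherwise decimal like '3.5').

Answer: 22

Derivation:
Step 1: insert 11 -> lo=[11] (size 1, max 11) hi=[] (size 0) -> median=11
Step 2: insert 22 -> lo=[11] (size 1, max 11) hi=[22] (size 1, min 22) -> median=16.5
Step 3: insert 40 -> lo=[11, 22] (size 2, max 22) hi=[40] (size 1, min 40) -> median=22
Step 4: insert 30 -> lo=[11, 22] (size 2, max 22) hi=[30, 40] (size 2, min 30) -> median=26
Step 5: insert 45 -> lo=[11, 22, 30] (size 3, max 30) hi=[40, 45] (size 2, min 40) -> median=30
Step 6: insert 10 -> lo=[10, 11, 22] (size 3, max 22) hi=[30, 40, 45] (size 3, min 30) -> median=26
Step 7: insert 10 -> lo=[10, 10, 11, 22] (size 4, max 22) hi=[30, 40, 45] (size 3, min 30) -> median=22
Step 8: insert 38 -> lo=[10, 10, 11, 22] (size 4, max 22) hi=[30, 38, 40, 45] (size 4, min 30) -> median=26
Step 9: insert 29 -> lo=[10, 10, 11, 22, 29] (size 5, max 29) hi=[30, 38, 40, 45] (size 4, min 30) -> median=29
Step 10: insert 41 -> lo=[10, 10, 11, 22, 29] (size 5, max 29) hi=[30, 38, 40, 41, 45] (size 5, min 30) -> median=29.5
Step 11: insert 13 -> lo=[10, 10, 11, 13, 22, 29] (size 6, max 29) hi=[30, 38, 40, 41, 45] (size 5, min 30) -> median=29
Step 12: insert 36 -> lo=[10, 10, 11, 13, 22, 29] (size 6, max 29) hi=[30, 36, 38, 40, 41, 45] (size 6, min 30) -> median=29.5
Step 13: insert 21 -> lo=[10, 10, 11, 13, 21, 22, 29] (size 7, max 29) hi=[30, 36, 38, 40, 41, 45] (size 6, min 30) -> median=29
Step 14: insert 18 -> lo=[10, 10, 11, 13, 18, 21, 22] (size 7, max 22) hi=[29, 30, 36, 38, 40, 41, 45] (size 7, min 29) -> median=25.5
Step 15: insert 11 -> lo=[10, 10, 11, 11, 13, 18, 21, 22] (size 8, max 22) hi=[29, 30, 36, 38, 40, 41, 45] (size 7, min 29) -> median=22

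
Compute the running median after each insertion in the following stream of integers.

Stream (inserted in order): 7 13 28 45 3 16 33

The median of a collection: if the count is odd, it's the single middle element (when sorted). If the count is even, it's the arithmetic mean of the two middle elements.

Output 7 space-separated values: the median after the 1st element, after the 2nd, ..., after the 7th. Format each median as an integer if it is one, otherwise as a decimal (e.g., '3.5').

Answer: 7 10 13 20.5 13 14.5 16

Derivation:
Step 1: insert 7 -> lo=[7] (size 1, max 7) hi=[] (size 0) -> median=7
Step 2: insert 13 -> lo=[7] (size 1, max 7) hi=[13] (size 1, min 13) -> median=10
Step 3: insert 28 -> lo=[7, 13] (size 2, max 13) hi=[28] (size 1, min 28) -> median=13
Step 4: insert 45 -> lo=[7, 13] (size 2, max 13) hi=[28, 45] (size 2, min 28) -> median=20.5
Step 5: insert 3 -> lo=[3, 7, 13] (size 3, max 13) hi=[28, 45] (size 2, min 28) -> median=13
Step 6: insert 16 -> lo=[3, 7, 13] (size 3, max 13) hi=[16, 28, 45] (size 3, min 16) -> median=14.5
Step 7: insert 33 -> lo=[3, 7, 13, 16] (size 4, max 16) hi=[28, 33, 45] (size 3, min 28) -> median=16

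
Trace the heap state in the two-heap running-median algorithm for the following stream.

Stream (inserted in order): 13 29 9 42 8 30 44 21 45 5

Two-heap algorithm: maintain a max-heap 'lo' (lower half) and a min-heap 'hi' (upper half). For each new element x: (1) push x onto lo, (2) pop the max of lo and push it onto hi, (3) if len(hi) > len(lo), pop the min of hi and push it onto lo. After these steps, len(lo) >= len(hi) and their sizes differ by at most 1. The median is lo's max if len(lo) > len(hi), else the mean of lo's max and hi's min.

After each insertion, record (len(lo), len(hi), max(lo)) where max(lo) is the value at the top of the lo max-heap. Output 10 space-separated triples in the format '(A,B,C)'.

Step 1: insert 13 -> lo=[13] hi=[] -> (len(lo)=1, len(hi)=0, max(lo)=13)
Step 2: insert 29 -> lo=[13] hi=[29] -> (len(lo)=1, len(hi)=1, max(lo)=13)
Step 3: insert 9 -> lo=[9, 13] hi=[29] -> (len(lo)=2, len(hi)=1, max(lo)=13)
Step 4: insert 42 -> lo=[9, 13] hi=[29, 42] -> (len(lo)=2, len(hi)=2, max(lo)=13)
Step 5: insert 8 -> lo=[8, 9, 13] hi=[29, 42] -> (len(lo)=3, len(hi)=2, max(lo)=13)
Step 6: insert 30 -> lo=[8, 9, 13] hi=[29, 30, 42] -> (len(lo)=3, len(hi)=3, max(lo)=13)
Step 7: insert 44 -> lo=[8, 9, 13, 29] hi=[30, 42, 44] -> (len(lo)=4, len(hi)=3, max(lo)=29)
Step 8: insert 21 -> lo=[8, 9, 13, 21] hi=[29, 30, 42, 44] -> (len(lo)=4, len(hi)=4, max(lo)=21)
Step 9: insert 45 -> lo=[8, 9, 13, 21, 29] hi=[30, 42, 44, 45] -> (len(lo)=5, len(hi)=4, max(lo)=29)
Step 10: insert 5 -> lo=[5, 8, 9, 13, 21] hi=[29, 30, 42, 44, 45] -> (len(lo)=5, len(hi)=5, max(lo)=21)

Answer: (1,0,13) (1,1,13) (2,1,13) (2,2,13) (3,2,13) (3,3,13) (4,3,29) (4,4,21) (5,4,29) (5,5,21)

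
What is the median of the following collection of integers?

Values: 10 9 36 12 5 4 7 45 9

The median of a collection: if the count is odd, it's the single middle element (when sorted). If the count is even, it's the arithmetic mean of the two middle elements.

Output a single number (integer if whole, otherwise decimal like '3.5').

Answer: 9

Derivation:
Step 1: insert 10 -> lo=[10] (size 1, max 10) hi=[] (size 0) -> median=10
Step 2: insert 9 -> lo=[9] (size 1, max 9) hi=[10] (size 1, min 10) -> median=9.5
Step 3: insert 36 -> lo=[9, 10] (size 2, max 10) hi=[36] (size 1, min 36) -> median=10
Step 4: insert 12 -> lo=[9, 10] (size 2, max 10) hi=[12, 36] (size 2, min 12) -> median=11
Step 5: insert 5 -> lo=[5, 9, 10] (size 3, max 10) hi=[12, 36] (size 2, min 12) -> median=10
Step 6: insert 4 -> lo=[4, 5, 9] (size 3, max 9) hi=[10, 12, 36] (size 3, min 10) -> median=9.5
Step 7: insert 7 -> lo=[4, 5, 7, 9] (size 4, max 9) hi=[10, 12, 36] (size 3, min 10) -> median=9
Step 8: insert 45 -> lo=[4, 5, 7, 9] (size 4, max 9) hi=[10, 12, 36, 45] (size 4, min 10) -> median=9.5
Step 9: insert 9 -> lo=[4, 5, 7, 9, 9] (size 5, max 9) hi=[10, 12, 36, 45] (size 4, min 10) -> median=9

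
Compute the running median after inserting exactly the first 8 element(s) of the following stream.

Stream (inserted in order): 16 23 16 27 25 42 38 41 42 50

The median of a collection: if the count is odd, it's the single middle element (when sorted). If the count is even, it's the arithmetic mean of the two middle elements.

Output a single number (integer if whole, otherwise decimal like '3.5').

Step 1: insert 16 -> lo=[16] (size 1, max 16) hi=[] (size 0) -> median=16
Step 2: insert 23 -> lo=[16] (size 1, max 16) hi=[23] (size 1, min 23) -> median=19.5
Step 3: insert 16 -> lo=[16, 16] (size 2, max 16) hi=[23] (size 1, min 23) -> median=16
Step 4: insert 27 -> lo=[16, 16] (size 2, max 16) hi=[23, 27] (size 2, min 23) -> median=19.5
Step 5: insert 25 -> lo=[16, 16, 23] (size 3, max 23) hi=[25, 27] (size 2, min 25) -> median=23
Step 6: insert 42 -> lo=[16, 16, 23] (size 3, max 23) hi=[25, 27, 42] (size 3, min 25) -> median=24
Step 7: insert 38 -> lo=[16, 16, 23, 25] (size 4, max 25) hi=[27, 38, 42] (size 3, min 27) -> median=25
Step 8: insert 41 -> lo=[16, 16, 23, 25] (size 4, max 25) hi=[27, 38, 41, 42] (size 4, min 27) -> median=26

Answer: 26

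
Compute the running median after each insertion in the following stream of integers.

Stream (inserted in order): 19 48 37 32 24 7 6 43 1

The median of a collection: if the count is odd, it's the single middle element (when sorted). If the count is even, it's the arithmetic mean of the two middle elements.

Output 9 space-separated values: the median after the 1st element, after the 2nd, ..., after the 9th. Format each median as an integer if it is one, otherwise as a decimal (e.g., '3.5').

Step 1: insert 19 -> lo=[19] (size 1, max 19) hi=[] (size 0) -> median=19
Step 2: insert 48 -> lo=[19] (size 1, max 19) hi=[48] (size 1, min 48) -> median=33.5
Step 3: insert 37 -> lo=[19, 37] (size 2, max 37) hi=[48] (size 1, min 48) -> median=37
Step 4: insert 32 -> lo=[19, 32] (size 2, max 32) hi=[37, 48] (size 2, min 37) -> median=34.5
Step 5: insert 24 -> lo=[19, 24, 32] (size 3, max 32) hi=[37, 48] (size 2, min 37) -> median=32
Step 6: insert 7 -> lo=[7, 19, 24] (size 3, max 24) hi=[32, 37, 48] (size 3, min 32) -> median=28
Step 7: insert 6 -> lo=[6, 7, 19, 24] (size 4, max 24) hi=[32, 37, 48] (size 3, min 32) -> median=24
Step 8: insert 43 -> lo=[6, 7, 19, 24] (size 4, max 24) hi=[32, 37, 43, 48] (size 4, min 32) -> median=28
Step 9: insert 1 -> lo=[1, 6, 7, 19, 24] (size 5, max 24) hi=[32, 37, 43, 48] (size 4, min 32) -> median=24

Answer: 19 33.5 37 34.5 32 28 24 28 24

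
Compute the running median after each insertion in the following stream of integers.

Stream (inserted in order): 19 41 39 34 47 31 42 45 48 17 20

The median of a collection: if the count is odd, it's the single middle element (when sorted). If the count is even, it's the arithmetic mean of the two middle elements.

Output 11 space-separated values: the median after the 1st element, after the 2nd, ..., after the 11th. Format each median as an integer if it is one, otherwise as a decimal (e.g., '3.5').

Answer: 19 30 39 36.5 39 36.5 39 40 41 40 39

Derivation:
Step 1: insert 19 -> lo=[19] (size 1, max 19) hi=[] (size 0) -> median=19
Step 2: insert 41 -> lo=[19] (size 1, max 19) hi=[41] (size 1, min 41) -> median=30
Step 3: insert 39 -> lo=[19, 39] (size 2, max 39) hi=[41] (size 1, min 41) -> median=39
Step 4: insert 34 -> lo=[19, 34] (size 2, max 34) hi=[39, 41] (size 2, min 39) -> median=36.5
Step 5: insert 47 -> lo=[19, 34, 39] (size 3, max 39) hi=[41, 47] (size 2, min 41) -> median=39
Step 6: insert 31 -> lo=[19, 31, 34] (size 3, max 34) hi=[39, 41, 47] (size 3, min 39) -> median=36.5
Step 7: insert 42 -> lo=[19, 31, 34, 39] (size 4, max 39) hi=[41, 42, 47] (size 3, min 41) -> median=39
Step 8: insert 45 -> lo=[19, 31, 34, 39] (size 4, max 39) hi=[41, 42, 45, 47] (size 4, min 41) -> median=40
Step 9: insert 48 -> lo=[19, 31, 34, 39, 41] (size 5, max 41) hi=[42, 45, 47, 48] (size 4, min 42) -> median=41
Step 10: insert 17 -> lo=[17, 19, 31, 34, 39] (size 5, max 39) hi=[41, 42, 45, 47, 48] (size 5, min 41) -> median=40
Step 11: insert 20 -> lo=[17, 19, 20, 31, 34, 39] (size 6, max 39) hi=[41, 42, 45, 47, 48] (size 5, min 41) -> median=39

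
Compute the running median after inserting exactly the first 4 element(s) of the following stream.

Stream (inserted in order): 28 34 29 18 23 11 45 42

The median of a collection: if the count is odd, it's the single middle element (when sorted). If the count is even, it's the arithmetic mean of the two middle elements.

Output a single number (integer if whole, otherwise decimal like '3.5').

Step 1: insert 28 -> lo=[28] (size 1, max 28) hi=[] (size 0) -> median=28
Step 2: insert 34 -> lo=[28] (size 1, max 28) hi=[34] (size 1, min 34) -> median=31
Step 3: insert 29 -> lo=[28, 29] (size 2, max 29) hi=[34] (size 1, min 34) -> median=29
Step 4: insert 18 -> lo=[18, 28] (size 2, max 28) hi=[29, 34] (size 2, min 29) -> median=28.5

Answer: 28.5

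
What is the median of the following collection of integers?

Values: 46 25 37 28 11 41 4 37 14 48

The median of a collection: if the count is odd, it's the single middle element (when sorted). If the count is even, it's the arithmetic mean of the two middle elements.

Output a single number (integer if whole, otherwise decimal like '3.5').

Answer: 32.5

Derivation:
Step 1: insert 46 -> lo=[46] (size 1, max 46) hi=[] (size 0) -> median=46
Step 2: insert 25 -> lo=[25] (size 1, max 25) hi=[46] (size 1, min 46) -> median=35.5
Step 3: insert 37 -> lo=[25, 37] (size 2, max 37) hi=[46] (size 1, min 46) -> median=37
Step 4: insert 28 -> lo=[25, 28] (size 2, max 28) hi=[37, 46] (size 2, min 37) -> median=32.5
Step 5: insert 11 -> lo=[11, 25, 28] (size 3, max 28) hi=[37, 46] (size 2, min 37) -> median=28
Step 6: insert 41 -> lo=[11, 25, 28] (size 3, max 28) hi=[37, 41, 46] (size 3, min 37) -> median=32.5
Step 7: insert 4 -> lo=[4, 11, 25, 28] (size 4, max 28) hi=[37, 41, 46] (size 3, min 37) -> median=28
Step 8: insert 37 -> lo=[4, 11, 25, 28] (size 4, max 28) hi=[37, 37, 41, 46] (size 4, min 37) -> median=32.5
Step 9: insert 14 -> lo=[4, 11, 14, 25, 28] (size 5, max 28) hi=[37, 37, 41, 46] (size 4, min 37) -> median=28
Step 10: insert 48 -> lo=[4, 11, 14, 25, 28] (size 5, max 28) hi=[37, 37, 41, 46, 48] (size 5, min 37) -> median=32.5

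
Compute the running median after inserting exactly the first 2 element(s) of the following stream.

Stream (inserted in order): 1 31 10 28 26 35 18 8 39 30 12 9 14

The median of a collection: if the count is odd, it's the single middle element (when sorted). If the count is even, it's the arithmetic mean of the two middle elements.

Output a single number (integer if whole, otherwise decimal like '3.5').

Step 1: insert 1 -> lo=[1] (size 1, max 1) hi=[] (size 0) -> median=1
Step 2: insert 31 -> lo=[1] (size 1, max 1) hi=[31] (size 1, min 31) -> median=16

Answer: 16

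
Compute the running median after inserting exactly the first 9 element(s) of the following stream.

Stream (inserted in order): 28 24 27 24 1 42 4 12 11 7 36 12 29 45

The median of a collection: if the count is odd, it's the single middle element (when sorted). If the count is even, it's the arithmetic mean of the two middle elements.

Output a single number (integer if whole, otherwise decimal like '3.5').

Step 1: insert 28 -> lo=[28] (size 1, max 28) hi=[] (size 0) -> median=28
Step 2: insert 24 -> lo=[24] (size 1, max 24) hi=[28] (size 1, min 28) -> median=26
Step 3: insert 27 -> lo=[24, 27] (size 2, max 27) hi=[28] (size 1, min 28) -> median=27
Step 4: insert 24 -> lo=[24, 24] (size 2, max 24) hi=[27, 28] (size 2, min 27) -> median=25.5
Step 5: insert 1 -> lo=[1, 24, 24] (size 3, max 24) hi=[27, 28] (size 2, min 27) -> median=24
Step 6: insert 42 -> lo=[1, 24, 24] (size 3, max 24) hi=[27, 28, 42] (size 3, min 27) -> median=25.5
Step 7: insert 4 -> lo=[1, 4, 24, 24] (size 4, max 24) hi=[27, 28, 42] (size 3, min 27) -> median=24
Step 8: insert 12 -> lo=[1, 4, 12, 24] (size 4, max 24) hi=[24, 27, 28, 42] (size 4, min 24) -> median=24
Step 9: insert 11 -> lo=[1, 4, 11, 12, 24] (size 5, max 24) hi=[24, 27, 28, 42] (size 4, min 24) -> median=24

Answer: 24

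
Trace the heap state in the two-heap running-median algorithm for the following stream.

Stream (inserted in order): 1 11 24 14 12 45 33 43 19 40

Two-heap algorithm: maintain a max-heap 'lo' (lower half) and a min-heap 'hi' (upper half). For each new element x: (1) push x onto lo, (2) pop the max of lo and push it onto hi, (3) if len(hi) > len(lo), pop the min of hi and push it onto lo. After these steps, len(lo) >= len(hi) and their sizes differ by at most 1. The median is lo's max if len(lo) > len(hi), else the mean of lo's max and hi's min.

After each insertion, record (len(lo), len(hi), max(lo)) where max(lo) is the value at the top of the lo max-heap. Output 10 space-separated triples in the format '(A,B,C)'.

Step 1: insert 1 -> lo=[1] hi=[] -> (len(lo)=1, len(hi)=0, max(lo)=1)
Step 2: insert 11 -> lo=[1] hi=[11] -> (len(lo)=1, len(hi)=1, max(lo)=1)
Step 3: insert 24 -> lo=[1, 11] hi=[24] -> (len(lo)=2, len(hi)=1, max(lo)=11)
Step 4: insert 14 -> lo=[1, 11] hi=[14, 24] -> (len(lo)=2, len(hi)=2, max(lo)=11)
Step 5: insert 12 -> lo=[1, 11, 12] hi=[14, 24] -> (len(lo)=3, len(hi)=2, max(lo)=12)
Step 6: insert 45 -> lo=[1, 11, 12] hi=[14, 24, 45] -> (len(lo)=3, len(hi)=3, max(lo)=12)
Step 7: insert 33 -> lo=[1, 11, 12, 14] hi=[24, 33, 45] -> (len(lo)=4, len(hi)=3, max(lo)=14)
Step 8: insert 43 -> lo=[1, 11, 12, 14] hi=[24, 33, 43, 45] -> (len(lo)=4, len(hi)=4, max(lo)=14)
Step 9: insert 19 -> lo=[1, 11, 12, 14, 19] hi=[24, 33, 43, 45] -> (len(lo)=5, len(hi)=4, max(lo)=19)
Step 10: insert 40 -> lo=[1, 11, 12, 14, 19] hi=[24, 33, 40, 43, 45] -> (len(lo)=5, len(hi)=5, max(lo)=19)

Answer: (1,0,1) (1,1,1) (2,1,11) (2,2,11) (3,2,12) (3,3,12) (4,3,14) (4,4,14) (5,4,19) (5,5,19)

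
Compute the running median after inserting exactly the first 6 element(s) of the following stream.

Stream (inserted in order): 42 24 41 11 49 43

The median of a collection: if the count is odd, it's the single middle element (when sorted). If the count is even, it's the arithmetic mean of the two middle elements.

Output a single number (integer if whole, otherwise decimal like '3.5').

Answer: 41.5

Derivation:
Step 1: insert 42 -> lo=[42] (size 1, max 42) hi=[] (size 0) -> median=42
Step 2: insert 24 -> lo=[24] (size 1, max 24) hi=[42] (size 1, min 42) -> median=33
Step 3: insert 41 -> lo=[24, 41] (size 2, max 41) hi=[42] (size 1, min 42) -> median=41
Step 4: insert 11 -> lo=[11, 24] (size 2, max 24) hi=[41, 42] (size 2, min 41) -> median=32.5
Step 5: insert 49 -> lo=[11, 24, 41] (size 3, max 41) hi=[42, 49] (size 2, min 42) -> median=41
Step 6: insert 43 -> lo=[11, 24, 41] (size 3, max 41) hi=[42, 43, 49] (size 3, min 42) -> median=41.5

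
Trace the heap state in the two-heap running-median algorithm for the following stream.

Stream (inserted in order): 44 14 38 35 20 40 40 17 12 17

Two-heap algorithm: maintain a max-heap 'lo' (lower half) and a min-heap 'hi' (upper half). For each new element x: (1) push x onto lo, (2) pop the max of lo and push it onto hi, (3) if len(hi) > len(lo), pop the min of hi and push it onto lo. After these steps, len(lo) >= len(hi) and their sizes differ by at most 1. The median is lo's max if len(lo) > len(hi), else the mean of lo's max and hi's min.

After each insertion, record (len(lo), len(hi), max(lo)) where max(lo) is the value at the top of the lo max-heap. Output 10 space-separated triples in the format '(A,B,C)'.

Step 1: insert 44 -> lo=[44] hi=[] -> (len(lo)=1, len(hi)=0, max(lo)=44)
Step 2: insert 14 -> lo=[14] hi=[44] -> (len(lo)=1, len(hi)=1, max(lo)=14)
Step 3: insert 38 -> lo=[14, 38] hi=[44] -> (len(lo)=2, len(hi)=1, max(lo)=38)
Step 4: insert 35 -> lo=[14, 35] hi=[38, 44] -> (len(lo)=2, len(hi)=2, max(lo)=35)
Step 5: insert 20 -> lo=[14, 20, 35] hi=[38, 44] -> (len(lo)=3, len(hi)=2, max(lo)=35)
Step 6: insert 40 -> lo=[14, 20, 35] hi=[38, 40, 44] -> (len(lo)=3, len(hi)=3, max(lo)=35)
Step 7: insert 40 -> lo=[14, 20, 35, 38] hi=[40, 40, 44] -> (len(lo)=4, len(hi)=3, max(lo)=38)
Step 8: insert 17 -> lo=[14, 17, 20, 35] hi=[38, 40, 40, 44] -> (len(lo)=4, len(hi)=4, max(lo)=35)
Step 9: insert 12 -> lo=[12, 14, 17, 20, 35] hi=[38, 40, 40, 44] -> (len(lo)=5, len(hi)=4, max(lo)=35)
Step 10: insert 17 -> lo=[12, 14, 17, 17, 20] hi=[35, 38, 40, 40, 44] -> (len(lo)=5, len(hi)=5, max(lo)=20)

Answer: (1,0,44) (1,1,14) (2,1,38) (2,2,35) (3,2,35) (3,3,35) (4,3,38) (4,4,35) (5,4,35) (5,5,20)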